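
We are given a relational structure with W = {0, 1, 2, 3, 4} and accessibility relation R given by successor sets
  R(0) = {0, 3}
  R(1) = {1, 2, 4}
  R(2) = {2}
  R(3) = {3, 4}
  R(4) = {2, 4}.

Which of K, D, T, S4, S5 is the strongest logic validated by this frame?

Serial (axiom D): yes — every world has a successor (e.g. 0 R 0).
Reflexive (axiom T): yes — every world is R-related to itself.
Transitive (axiom 4): no — 0 R 3 and 3 R 4, but not 0 R 4.
Euclidean (axiom 5): no — 1 R 2 and 1 R 4, but not 2 R 4.
So F validates K, D, T; S4 would additionally require R to be transitive. The strongest is T.

T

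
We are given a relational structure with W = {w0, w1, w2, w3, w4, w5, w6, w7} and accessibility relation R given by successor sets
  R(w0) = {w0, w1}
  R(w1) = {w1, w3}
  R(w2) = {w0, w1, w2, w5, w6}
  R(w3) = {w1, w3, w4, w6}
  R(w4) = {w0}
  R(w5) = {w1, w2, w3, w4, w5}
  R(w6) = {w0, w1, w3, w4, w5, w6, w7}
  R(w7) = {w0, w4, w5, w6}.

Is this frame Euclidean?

No

Euclidean: no — w2 R w0 and w2 R w5, but not w0 R w5.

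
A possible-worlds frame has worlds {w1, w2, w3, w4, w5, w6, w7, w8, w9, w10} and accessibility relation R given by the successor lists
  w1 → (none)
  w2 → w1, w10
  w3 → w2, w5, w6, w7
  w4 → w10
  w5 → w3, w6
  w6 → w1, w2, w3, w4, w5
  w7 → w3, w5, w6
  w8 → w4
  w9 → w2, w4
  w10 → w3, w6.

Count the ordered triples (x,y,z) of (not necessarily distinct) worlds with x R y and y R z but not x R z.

Enumerating: (w10,w3,w2), (w10,w3,w5), (w10,w3,w7), (w10,w6,w1), (w10,w6,w2), (w10,w6,w4), (w10,w6,w5), (w2,w10,w3), (w2,w10,w6), (w3,w2,w1), (w3,w2,w10), (w3,w5,w3), … and 27 more.
Total: 39.

39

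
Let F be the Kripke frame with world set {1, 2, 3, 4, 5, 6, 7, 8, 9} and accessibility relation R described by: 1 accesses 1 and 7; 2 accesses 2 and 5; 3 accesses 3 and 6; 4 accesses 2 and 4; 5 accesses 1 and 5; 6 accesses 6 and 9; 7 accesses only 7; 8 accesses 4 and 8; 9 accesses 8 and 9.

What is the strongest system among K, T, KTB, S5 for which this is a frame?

Reflexive (axiom T): yes — every world is R-related to itself.
Symmetric (axiom B): no — 1 R 7 but not 7 R 1.
Euclidean (axiom 5): no — 1 R 7 and 1 R 1, but not 7 R 1.
So F validates K, T; KTB would additionally require R to be symmetric. The strongest is T.

T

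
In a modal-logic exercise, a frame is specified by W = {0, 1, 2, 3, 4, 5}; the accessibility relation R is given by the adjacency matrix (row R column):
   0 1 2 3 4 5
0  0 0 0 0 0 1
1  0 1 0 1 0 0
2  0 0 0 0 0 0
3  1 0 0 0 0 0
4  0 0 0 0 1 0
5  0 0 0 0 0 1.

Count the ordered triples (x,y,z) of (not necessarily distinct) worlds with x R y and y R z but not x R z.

2

Enumerating: (1,3,0), (3,0,5).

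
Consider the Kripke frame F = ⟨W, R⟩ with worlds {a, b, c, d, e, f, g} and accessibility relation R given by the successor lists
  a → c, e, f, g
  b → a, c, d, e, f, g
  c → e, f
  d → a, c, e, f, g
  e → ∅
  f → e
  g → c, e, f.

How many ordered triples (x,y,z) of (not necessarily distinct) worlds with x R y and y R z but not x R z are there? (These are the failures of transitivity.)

0

R is transitive; there are no such tuples.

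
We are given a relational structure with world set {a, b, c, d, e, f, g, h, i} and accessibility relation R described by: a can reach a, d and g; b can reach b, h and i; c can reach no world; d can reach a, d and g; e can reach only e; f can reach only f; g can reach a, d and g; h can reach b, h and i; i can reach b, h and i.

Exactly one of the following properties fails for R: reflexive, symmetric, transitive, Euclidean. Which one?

reflexive

Reflexive: no — c is not related to itself.
Symmetric: yes — every pair in R has its reverse in R.
Transitive: yes — every two-step R-path is closed by a direct edge.
Euclidean: yes — any two successors of a common world are R-related.
Only reflexive fails.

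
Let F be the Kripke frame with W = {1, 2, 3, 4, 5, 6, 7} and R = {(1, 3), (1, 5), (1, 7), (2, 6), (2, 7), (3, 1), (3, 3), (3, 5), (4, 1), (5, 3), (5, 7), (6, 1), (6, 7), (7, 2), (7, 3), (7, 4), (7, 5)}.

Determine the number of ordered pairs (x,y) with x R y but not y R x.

Enumerating: (1,5), (1,7), (2,6), (4,1), (6,1), (6,7), (7,3), (7,4).

8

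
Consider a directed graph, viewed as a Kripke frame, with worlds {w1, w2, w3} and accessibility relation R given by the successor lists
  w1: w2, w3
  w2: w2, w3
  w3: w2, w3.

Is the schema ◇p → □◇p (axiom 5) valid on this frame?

Axiom 5 corresponds to the accessibility relation being Euclidean.
Euclidean: yes — any two successors of a common world are R-related.

Yes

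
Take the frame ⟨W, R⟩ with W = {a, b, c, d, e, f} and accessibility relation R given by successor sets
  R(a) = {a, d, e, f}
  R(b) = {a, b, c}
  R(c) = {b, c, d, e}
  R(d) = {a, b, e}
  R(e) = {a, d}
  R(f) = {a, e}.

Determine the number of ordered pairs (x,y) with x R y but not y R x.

Enumerating: (b,a), (c,d), (c,e), (d,b), (f,e).

5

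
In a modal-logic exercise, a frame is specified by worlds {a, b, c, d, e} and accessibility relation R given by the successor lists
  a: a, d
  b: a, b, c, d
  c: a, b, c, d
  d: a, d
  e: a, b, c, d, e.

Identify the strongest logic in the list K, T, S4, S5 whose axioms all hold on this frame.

S4

Reflexive (axiom T): yes — every world is R-related to itself.
Transitive (axiom 4): yes — every two-step R-path is closed by a direct edge.
Euclidean (axiom 5): no — b R a and b R c, but not a R c.
So F validates K, T, S4; S5 would additionally require R to be Euclidean. The strongest is S4.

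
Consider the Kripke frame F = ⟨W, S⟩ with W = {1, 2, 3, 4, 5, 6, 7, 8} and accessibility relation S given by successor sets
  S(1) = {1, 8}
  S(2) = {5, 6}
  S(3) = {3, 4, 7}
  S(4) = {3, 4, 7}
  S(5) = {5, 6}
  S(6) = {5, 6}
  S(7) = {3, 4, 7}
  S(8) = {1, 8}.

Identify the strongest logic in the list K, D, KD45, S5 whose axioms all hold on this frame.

Serial (axiom D): yes — every world has a successor (e.g. 1 S 1).
Euclidean (axiom 5): yes — any two successors of a common world are S-related.
Transitive (axiom 4): yes — every two-step S-path is closed by a direct edge.
Reflexive (axiom T): no — 2 is not related to itself.
So F validates K, D, KD45; S5 would additionally require S to be reflexive. The strongest is KD45.

KD45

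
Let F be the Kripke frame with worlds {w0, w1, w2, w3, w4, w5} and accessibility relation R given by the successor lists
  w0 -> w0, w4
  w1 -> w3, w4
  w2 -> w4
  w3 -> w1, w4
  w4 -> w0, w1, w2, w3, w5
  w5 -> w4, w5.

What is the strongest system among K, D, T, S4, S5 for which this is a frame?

Serial (axiom D): yes — every world has a successor (e.g. w0 R w0).
Reflexive (axiom T): no — w1 is not related to itself.
Transitive (axiom 4): no — w0 R w4 and w4 R w1, but not w0 R w1.
Euclidean (axiom 5): no — w4 R w0 and w4 R w1, but not w0 R w1.
So F validates K, D; T would additionally require R to be reflexive. The strongest is D.

D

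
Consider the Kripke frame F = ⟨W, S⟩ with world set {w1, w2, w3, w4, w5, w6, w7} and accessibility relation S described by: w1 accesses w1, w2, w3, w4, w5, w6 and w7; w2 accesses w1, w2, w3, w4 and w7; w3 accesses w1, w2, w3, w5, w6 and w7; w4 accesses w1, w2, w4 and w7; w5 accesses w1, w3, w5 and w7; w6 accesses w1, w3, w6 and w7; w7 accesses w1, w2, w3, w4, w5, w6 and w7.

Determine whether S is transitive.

Transitive: no — w2 S w1 and w1 S w5, but not w2 S w5.

No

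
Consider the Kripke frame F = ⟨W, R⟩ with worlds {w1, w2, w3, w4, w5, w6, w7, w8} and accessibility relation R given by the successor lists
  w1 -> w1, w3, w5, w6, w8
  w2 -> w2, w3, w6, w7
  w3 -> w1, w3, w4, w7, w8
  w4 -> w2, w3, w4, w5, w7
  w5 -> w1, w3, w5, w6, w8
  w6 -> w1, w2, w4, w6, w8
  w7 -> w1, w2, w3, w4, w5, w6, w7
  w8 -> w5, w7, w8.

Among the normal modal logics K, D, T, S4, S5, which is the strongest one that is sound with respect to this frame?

Serial (axiom D): yes — every world has a successor (e.g. w1 R w1).
Reflexive (axiom T): yes — every world is R-related to itself.
Transitive (axiom 4): no — w1 R w3 and w3 R w4, but not w1 R w4.
Euclidean (axiom 5): no — w1 R w3 and w1 R w5, but not w3 R w5.
So F validates K, D, T; S4 would additionally require R to be transitive. The strongest is T.

T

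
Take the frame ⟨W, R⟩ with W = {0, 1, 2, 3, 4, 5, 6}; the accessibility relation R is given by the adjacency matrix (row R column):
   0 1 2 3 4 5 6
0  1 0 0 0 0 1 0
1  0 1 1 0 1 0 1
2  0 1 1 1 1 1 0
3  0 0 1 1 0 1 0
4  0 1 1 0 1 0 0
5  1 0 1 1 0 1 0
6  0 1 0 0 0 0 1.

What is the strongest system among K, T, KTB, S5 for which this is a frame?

Reflexive (axiom T): yes — every world is R-related to itself.
Symmetric (axiom B): yes — every pair in R has its reverse in R.
Euclidean (axiom 5): no — 1 R 2 and 1 R 6, but not 2 R 6.
So F validates K, T, KTB; S5 would additionally require R to be Euclidean. The strongest is KTB.

KTB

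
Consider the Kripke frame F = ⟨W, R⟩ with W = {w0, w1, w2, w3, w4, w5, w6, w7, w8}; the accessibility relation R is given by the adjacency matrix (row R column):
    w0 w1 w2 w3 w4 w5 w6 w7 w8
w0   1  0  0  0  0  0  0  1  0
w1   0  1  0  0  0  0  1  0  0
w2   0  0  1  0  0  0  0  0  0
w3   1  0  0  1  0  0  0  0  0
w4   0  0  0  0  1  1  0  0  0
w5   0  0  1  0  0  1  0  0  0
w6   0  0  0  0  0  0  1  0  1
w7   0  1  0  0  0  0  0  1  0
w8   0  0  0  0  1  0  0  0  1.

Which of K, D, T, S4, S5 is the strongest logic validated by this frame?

Serial (axiom D): yes — every world has a successor (e.g. w0 R w0).
Reflexive (axiom T): yes — every world is R-related to itself.
Transitive (axiom 4): no — w0 R w7 and w7 R w1, but not w0 R w1.
Euclidean (axiom 5): no — w0 R w7 and w0 R w0, but not w7 R w0.
So F validates K, D, T; S4 would additionally require R to be transitive. The strongest is T.

T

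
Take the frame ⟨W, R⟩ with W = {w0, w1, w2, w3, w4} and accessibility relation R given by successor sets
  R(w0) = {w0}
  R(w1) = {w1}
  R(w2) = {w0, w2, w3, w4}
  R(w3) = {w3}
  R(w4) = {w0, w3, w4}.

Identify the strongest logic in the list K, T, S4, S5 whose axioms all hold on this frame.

Reflexive (axiom T): yes — every world is R-related to itself.
Transitive (axiom 4): yes — every two-step R-path is closed by a direct edge.
Euclidean (axiom 5): no — w2 R w0 and w2 R w3, but not w0 R w3.
So F validates K, T, S4; S5 would additionally require R to be Euclidean. The strongest is S4.

S4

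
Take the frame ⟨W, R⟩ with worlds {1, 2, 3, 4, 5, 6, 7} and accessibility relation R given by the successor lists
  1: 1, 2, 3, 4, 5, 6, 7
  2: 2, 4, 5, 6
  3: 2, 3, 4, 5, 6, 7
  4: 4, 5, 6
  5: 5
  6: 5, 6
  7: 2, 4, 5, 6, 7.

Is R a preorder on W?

Reflexive: yes — every world is R-related to itself.
Transitive: yes — every two-step R-path is closed by a direct edge.
So R is a preorder.

Yes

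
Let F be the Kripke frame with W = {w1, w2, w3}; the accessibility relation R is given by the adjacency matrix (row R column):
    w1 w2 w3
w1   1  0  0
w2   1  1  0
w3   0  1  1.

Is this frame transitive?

No

Transitive: no — w3 R w2 and w2 R w1, but not w3 R w1.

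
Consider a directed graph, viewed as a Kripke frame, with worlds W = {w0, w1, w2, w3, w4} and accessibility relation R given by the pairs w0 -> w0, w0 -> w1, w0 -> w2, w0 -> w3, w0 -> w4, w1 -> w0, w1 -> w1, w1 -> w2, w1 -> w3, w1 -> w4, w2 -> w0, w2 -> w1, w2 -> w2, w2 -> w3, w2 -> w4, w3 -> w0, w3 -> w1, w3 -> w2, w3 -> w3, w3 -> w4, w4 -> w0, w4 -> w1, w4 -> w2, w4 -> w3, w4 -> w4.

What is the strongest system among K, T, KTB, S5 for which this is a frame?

S5

Reflexive (axiom T): yes — every world is R-related to itself.
Symmetric (axiom B): yes — every pair in R has its reverse in R.
Euclidean (axiom 5): yes — any two successors of a common world are R-related.
So F validates K, T, KTB, S5. The strongest is S5.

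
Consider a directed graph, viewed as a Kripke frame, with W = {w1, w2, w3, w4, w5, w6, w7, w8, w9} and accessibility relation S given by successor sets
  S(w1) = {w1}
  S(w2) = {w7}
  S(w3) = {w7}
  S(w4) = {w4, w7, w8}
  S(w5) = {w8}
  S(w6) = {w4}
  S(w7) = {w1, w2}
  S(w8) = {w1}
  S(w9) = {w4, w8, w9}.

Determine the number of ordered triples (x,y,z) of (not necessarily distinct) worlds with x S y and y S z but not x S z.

Enumerating: (w2,w7,w1), (w2,w7,w2), (w3,w7,w1), (w3,w7,w2), (w4,w7,w1), (w4,w7,w2), (w4,w8,w1), (w5,w8,w1), (w6,w4,w7), (w6,w4,w8), (w7,w2,w7), (w9,w4,w7), (w9,w8,w1).

13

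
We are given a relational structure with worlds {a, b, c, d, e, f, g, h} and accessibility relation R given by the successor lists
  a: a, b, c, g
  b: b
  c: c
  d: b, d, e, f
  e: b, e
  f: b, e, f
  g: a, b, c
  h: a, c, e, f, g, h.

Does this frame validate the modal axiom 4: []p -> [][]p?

By correspondence theory, 4 is valid on a frame iff R is transitive.
Transitive: no — h R a and a R b, but not h R b.

No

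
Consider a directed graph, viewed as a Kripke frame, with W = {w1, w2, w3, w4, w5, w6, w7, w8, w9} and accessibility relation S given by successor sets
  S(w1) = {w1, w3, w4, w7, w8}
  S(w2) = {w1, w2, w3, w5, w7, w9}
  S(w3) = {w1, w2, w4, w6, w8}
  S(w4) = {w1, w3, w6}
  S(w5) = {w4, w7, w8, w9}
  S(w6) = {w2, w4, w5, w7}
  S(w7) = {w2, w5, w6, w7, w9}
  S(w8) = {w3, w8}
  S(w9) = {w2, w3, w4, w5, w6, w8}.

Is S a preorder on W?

No

Reflexive: no — w3 is not related to itself.
Transitive: no — w1 S w3 and w3 S w2, but not w1 S w2.
So S is not a preorder.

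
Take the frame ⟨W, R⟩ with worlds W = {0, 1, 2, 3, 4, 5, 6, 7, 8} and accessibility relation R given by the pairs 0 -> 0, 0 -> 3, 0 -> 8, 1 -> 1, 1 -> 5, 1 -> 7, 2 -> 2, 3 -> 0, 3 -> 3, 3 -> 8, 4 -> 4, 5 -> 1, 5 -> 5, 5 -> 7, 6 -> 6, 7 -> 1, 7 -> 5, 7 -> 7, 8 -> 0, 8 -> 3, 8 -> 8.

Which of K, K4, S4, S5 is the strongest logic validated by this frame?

S5

Transitive (axiom 4): yes — every two-step R-path is closed by a direct edge.
Reflexive (axiom T): yes — every world is R-related to itself.
Euclidean (axiom 5): yes — any two successors of a common world are R-related.
So F validates K, K4, S4, S5. The strongest is S5.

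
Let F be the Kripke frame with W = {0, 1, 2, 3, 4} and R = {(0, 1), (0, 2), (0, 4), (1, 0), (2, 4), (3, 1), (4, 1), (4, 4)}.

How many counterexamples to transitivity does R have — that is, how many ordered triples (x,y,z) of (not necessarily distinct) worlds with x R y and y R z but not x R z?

7

Enumerating: (0,1,0), (1,0,1), (1,0,2), (1,0,4), (2,4,1), (3,1,0), (4,1,0).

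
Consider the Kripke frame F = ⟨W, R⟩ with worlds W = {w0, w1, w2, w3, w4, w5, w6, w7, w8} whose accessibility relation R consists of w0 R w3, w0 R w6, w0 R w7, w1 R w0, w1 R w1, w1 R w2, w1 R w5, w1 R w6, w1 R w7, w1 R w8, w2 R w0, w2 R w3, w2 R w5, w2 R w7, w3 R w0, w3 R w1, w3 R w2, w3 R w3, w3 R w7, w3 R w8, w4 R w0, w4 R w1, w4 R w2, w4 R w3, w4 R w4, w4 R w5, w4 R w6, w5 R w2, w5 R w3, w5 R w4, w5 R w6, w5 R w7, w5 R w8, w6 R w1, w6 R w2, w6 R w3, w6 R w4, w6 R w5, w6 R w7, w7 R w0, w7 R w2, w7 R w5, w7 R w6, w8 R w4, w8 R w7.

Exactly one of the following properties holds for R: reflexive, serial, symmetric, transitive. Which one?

Reflexive: no — w0 is not related to itself.
Serial: yes — every world has a successor (e.g. w0 R w3).
Symmetric: no — w0 R w6 but not w6 R w0.
Transitive: no — w0 R w3 and w3 R w1, but not w0 R w1.
Only serial holds.

serial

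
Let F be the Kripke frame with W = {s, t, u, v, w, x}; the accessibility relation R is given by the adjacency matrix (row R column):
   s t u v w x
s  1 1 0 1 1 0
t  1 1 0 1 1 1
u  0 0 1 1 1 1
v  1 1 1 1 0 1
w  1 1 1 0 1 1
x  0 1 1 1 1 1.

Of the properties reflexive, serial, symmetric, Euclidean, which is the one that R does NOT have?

Reflexive: yes — every world is R-related to itself.
Serial: yes — every world has a successor (e.g. s R s).
Symmetric: yes — every pair in R has its reverse in R.
Euclidean: no — s R v and s R w, but not v R w.
Only Euclidean fails.

Euclidean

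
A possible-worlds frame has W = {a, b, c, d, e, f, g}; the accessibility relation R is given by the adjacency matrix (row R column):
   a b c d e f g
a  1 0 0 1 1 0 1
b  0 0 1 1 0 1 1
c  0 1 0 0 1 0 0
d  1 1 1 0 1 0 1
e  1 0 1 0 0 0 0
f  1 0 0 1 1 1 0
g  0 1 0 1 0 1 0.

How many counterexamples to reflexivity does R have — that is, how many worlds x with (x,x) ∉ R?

5

Enumerating: b, c, d, e, g.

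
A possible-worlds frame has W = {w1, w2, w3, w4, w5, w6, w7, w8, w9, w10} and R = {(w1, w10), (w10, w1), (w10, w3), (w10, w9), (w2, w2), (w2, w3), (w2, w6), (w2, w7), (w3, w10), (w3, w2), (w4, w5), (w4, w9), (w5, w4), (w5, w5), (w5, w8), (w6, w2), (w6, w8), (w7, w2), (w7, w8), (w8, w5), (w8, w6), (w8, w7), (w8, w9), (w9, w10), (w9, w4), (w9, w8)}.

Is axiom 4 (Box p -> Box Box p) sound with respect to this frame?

No

The schema 4 characterises exactly the transitive frames.
Transitive: no — w1 R w10 and w10 R w3, but not w1 R w3.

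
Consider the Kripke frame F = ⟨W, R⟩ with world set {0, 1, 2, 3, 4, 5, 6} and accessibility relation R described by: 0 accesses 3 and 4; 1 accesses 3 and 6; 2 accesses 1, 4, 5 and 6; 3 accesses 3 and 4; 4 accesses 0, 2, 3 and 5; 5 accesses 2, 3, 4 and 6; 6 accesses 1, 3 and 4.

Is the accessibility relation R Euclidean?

No

Euclidean: no — 1 R 3 and 1 R 6, but not 3 R 6.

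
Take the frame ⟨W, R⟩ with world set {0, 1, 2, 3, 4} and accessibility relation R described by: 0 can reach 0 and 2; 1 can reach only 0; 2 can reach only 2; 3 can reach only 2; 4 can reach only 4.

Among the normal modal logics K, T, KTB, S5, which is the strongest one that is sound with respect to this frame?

K

Reflexive (axiom T): no — 1 is not related to itself.
Symmetric (axiom B): no — 0 R 2 but not 2 R 0.
Euclidean (axiom 5): no — 0 R 2 and 0 R 0, but not 2 R 0.
So F validates K; T would additionally require R to be reflexive. The strongest is K.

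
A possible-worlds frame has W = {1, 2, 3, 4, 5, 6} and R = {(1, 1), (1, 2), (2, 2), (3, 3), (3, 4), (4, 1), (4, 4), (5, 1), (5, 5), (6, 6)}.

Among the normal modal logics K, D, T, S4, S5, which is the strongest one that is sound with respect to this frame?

Serial (axiom D): yes — every world has a successor (e.g. 1 R 1).
Reflexive (axiom T): yes — every world is R-related to itself.
Transitive (axiom 4): no — 3 R 4 and 4 R 1, but not 3 R 1.
Euclidean (axiom 5): no — 1 R 2 and 1 R 1, but not 2 R 1.
So F validates K, D, T; S4 would additionally require R to be transitive. The strongest is T.

T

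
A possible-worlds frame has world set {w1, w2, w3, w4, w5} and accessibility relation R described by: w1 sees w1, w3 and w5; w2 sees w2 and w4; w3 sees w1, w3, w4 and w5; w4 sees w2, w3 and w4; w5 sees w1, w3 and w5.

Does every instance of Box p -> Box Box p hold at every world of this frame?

No

Axiom 4 corresponds to the accessibility relation being transitive.
Transitive: no — w1 R w3 and w3 R w4, but not w1 R w4.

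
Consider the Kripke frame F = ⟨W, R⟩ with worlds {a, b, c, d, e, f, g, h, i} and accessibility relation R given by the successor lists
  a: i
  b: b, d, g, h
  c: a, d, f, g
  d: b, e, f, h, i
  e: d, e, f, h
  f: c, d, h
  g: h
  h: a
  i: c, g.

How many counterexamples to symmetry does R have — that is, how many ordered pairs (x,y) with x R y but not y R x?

15

Enumerating: (a,i), (b,g), (b,h), (c,a), (c,d), (c,g), (d,h), (d,i), (e,f), (e,h), (f,h), (g,h), (h,a), (i,c), (i,g).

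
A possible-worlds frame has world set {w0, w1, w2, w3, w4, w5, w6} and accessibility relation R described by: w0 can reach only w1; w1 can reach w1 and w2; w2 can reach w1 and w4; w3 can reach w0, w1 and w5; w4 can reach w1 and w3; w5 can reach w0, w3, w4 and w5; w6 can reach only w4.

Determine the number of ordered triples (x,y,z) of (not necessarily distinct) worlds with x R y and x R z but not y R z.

Enumerating: (w1,w2,w2), (w2,w1,w4), (w2,w4,w4), (w3,w0,w0), (w3,w0,w5), (w3,w1,w0), (w3,w1,w5), (w3,w5,w1), (w4,w1,w3), (w4,w3,w3), (w5,w0,w0), (w5,w0,w3), … and 8 more.
Total: 20.

20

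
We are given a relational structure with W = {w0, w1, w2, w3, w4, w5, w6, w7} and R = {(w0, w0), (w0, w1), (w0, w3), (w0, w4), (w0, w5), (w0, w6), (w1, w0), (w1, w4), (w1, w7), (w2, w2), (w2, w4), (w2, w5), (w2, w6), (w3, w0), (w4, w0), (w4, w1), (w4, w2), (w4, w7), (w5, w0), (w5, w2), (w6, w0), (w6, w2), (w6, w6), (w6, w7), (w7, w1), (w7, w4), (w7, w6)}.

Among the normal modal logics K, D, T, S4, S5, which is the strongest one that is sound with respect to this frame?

D

Serial (axiom D): yes — every world has a successor (e.g. w0 R w0).
Reflexive (axiom T): no — w1 is not related to itself.
Transitive (axiom 4): no — w0 R w1 and w1 R w7, but not w0 R w7.
Euclidean (axiom 5): no — w0 R w1 and w0 R w3, but not w1 R w3.
So F validates K, D; T would additionally require R to be reflexive. The strongest is D.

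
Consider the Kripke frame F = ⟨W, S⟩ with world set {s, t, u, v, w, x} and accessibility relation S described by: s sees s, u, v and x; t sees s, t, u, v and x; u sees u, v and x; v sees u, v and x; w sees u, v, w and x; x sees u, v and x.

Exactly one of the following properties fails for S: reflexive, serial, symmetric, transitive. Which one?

Reflexive: yes — every world is S-related to itself.
Serial: yes — every world has a successor (e.g. s S s).
Symmetric: no — s S u but not u S s.
Transitive: yes — every two-step S-path is closed by a direct edge.
Only symmetric fails.

symmetric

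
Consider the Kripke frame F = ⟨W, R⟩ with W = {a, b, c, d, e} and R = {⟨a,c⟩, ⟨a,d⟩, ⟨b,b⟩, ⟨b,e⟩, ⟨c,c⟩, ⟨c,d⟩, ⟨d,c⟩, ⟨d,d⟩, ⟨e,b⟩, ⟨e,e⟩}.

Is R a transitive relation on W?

Transitive: yes — every two-step R-path is closed by a direct edge.

Yes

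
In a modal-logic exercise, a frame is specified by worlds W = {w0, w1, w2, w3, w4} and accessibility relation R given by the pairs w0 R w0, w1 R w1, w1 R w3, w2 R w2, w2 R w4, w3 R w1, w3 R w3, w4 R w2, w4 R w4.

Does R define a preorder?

Reflexive: yes — every world is R-related to itself.
Transitive: yes — every two-step R-path is closed by a direct edge.
So R is a preorder.

Yes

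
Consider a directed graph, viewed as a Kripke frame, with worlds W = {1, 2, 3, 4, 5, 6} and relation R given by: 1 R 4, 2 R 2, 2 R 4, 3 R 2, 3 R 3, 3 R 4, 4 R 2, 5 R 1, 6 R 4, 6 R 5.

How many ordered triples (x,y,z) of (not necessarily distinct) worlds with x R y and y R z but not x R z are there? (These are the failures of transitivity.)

Enumerating: (1,4,2), (4,2,4), (5,1,4), (6,4,2), (6,5,1).

5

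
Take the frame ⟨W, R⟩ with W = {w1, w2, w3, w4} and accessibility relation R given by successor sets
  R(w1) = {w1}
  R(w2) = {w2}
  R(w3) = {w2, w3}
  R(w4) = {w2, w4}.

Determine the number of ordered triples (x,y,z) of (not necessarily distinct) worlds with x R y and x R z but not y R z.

Enumerating: (w3,w2,w3), (w4,w2,w4).

2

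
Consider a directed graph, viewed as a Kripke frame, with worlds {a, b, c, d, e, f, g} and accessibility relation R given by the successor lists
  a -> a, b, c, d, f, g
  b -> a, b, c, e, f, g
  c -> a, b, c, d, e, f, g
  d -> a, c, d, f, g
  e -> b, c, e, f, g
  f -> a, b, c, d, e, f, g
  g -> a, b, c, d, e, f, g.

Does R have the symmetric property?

Symmetric: yes — every pair in R has its reverse in R.

Yes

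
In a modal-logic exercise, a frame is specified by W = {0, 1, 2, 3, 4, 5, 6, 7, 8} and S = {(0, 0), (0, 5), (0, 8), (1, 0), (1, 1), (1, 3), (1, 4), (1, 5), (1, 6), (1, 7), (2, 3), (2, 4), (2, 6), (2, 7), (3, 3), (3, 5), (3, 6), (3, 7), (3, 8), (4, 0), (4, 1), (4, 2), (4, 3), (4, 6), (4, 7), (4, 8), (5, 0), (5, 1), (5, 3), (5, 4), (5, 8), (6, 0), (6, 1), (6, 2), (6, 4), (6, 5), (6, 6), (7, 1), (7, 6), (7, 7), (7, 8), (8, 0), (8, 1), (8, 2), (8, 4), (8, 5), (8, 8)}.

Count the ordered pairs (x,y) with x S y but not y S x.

Enumerating: (1,0), (1,3), (2,3), (2,7), (3,6), (3,7), (3,8), (4,0), (4,3), (4,7), (5,4), (6,0), (6,5), (7,6), (7,8), (8,1), (8,2).

17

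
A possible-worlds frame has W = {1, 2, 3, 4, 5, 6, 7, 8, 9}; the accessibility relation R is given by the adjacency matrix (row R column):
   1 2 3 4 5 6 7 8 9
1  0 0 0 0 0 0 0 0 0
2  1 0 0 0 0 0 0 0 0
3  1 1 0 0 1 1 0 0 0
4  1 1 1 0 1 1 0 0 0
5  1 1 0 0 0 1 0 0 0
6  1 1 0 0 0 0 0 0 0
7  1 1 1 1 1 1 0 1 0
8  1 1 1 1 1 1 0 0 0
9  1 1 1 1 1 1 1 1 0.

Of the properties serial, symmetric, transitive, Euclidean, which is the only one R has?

Serial: no — 1 has no R-successor.
Symmetric: no — 2 R 1 but not 1 R 2.
Transitive: yes — every two-step R-path is closed by a direct edge.
Euclidean: no — 3 R 1 and 3 R 2, but not 1 R 2.
Only transitive holds.

transitive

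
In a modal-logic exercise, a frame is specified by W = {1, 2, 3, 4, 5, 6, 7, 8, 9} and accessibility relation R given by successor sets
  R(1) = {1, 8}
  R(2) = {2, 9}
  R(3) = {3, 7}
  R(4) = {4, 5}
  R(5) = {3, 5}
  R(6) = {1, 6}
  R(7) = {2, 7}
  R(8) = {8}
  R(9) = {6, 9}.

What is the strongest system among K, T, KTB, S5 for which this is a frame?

Reflexive (axiom T): yes — every world is R-related to itself.
Symmetric (axiom B): no — 1 R 8 but not 8 R 1.
Euclidean (axiom 5): no — 1 R 8 and 1 R 1, but not 8 R 1.
So F validates K, T; KTB would additionally require R to be symmetric. The strongest is T.

T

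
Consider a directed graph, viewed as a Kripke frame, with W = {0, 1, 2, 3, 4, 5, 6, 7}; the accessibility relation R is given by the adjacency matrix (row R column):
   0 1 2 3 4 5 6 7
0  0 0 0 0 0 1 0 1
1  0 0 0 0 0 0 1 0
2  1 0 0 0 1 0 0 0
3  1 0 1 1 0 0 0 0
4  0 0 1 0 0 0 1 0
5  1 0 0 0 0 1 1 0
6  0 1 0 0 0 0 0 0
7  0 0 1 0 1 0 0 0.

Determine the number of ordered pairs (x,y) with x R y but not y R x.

Enumerating: (0,7), (2,0), (3,0), (3,2), (4,6), (5,6), (7,2), (7,4).

8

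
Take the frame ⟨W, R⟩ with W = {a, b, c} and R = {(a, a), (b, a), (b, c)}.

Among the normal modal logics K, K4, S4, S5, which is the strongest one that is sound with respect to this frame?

Transitive (axiom 4): yes — every two-step R-path is closed by a direct edge.
Reflexive (axiom T): no — b is not related to itself.
Euclidean (axiom 5): no — b R a and b R c, but not a R c.
So F validates K, K4; S4 would additionally require R to be reflexive. The strongest is K4.

K4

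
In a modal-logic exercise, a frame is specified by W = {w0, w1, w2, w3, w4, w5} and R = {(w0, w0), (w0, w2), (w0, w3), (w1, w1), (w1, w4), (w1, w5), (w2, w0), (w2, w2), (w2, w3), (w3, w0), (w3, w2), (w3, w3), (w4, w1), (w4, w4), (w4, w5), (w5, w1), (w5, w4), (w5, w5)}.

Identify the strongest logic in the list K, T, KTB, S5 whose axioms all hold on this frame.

S5

Reflexive (axiom T): yes — every world is R-related to itself.
Symmetric (axiom B): yes — every pair in R has its reverse in R.
Euclidean (axiom 5): yes — any two successors of a common world are R-related.
So F validates K, T, KTB, S5. The strongest is S5.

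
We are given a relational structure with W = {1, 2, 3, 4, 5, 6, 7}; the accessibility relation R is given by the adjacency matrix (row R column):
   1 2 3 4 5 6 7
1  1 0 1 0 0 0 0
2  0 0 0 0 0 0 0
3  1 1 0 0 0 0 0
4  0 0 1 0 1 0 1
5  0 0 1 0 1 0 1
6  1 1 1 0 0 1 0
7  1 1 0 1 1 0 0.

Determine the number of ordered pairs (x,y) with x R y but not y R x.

9

Enumerating: (3,2), (4,3), (4,5), (5,3), (6,1), (6,2), (6,3), (7,1), (7,2).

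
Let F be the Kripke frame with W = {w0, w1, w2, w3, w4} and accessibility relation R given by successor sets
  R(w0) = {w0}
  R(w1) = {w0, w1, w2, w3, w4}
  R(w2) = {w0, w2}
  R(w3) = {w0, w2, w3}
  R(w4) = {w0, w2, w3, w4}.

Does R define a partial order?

Yes

Reflexive: yes — every world is R-related to itself.
Transitive: yes — every two-step R-path is closed by a direct edge.
Antisymmetric: yes — no distinct pair is related both ways.
So R is a partial order.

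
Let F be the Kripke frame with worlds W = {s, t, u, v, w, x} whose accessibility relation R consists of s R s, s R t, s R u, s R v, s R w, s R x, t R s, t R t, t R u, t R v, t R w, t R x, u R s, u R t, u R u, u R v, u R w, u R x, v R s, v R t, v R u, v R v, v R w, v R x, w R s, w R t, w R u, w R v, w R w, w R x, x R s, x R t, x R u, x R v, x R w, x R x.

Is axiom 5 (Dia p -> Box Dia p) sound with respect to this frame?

Yes

Axiom 5 corresponds to the accessibility relation being Euclidean.
Euclidean: yes — any two successors of a common world are R-related.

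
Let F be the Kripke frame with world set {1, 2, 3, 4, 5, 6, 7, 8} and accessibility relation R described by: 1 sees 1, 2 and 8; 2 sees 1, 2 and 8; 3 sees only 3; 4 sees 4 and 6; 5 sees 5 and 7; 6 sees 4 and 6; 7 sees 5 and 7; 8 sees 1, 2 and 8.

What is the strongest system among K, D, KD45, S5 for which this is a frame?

Serial (axiom D): yes — every world has a successor (e.g. 1 R 1).
Euclidean (axiom 5): yes — any two successors of a common world are R-related.
Transitive (axiom 4): yes — every two-step R-path is closed by a direct edge.
Reflexive (axiom T): yes — every world is R-related to itself.
So F validates K, D, KD45, S5. The strongest is S5.

S5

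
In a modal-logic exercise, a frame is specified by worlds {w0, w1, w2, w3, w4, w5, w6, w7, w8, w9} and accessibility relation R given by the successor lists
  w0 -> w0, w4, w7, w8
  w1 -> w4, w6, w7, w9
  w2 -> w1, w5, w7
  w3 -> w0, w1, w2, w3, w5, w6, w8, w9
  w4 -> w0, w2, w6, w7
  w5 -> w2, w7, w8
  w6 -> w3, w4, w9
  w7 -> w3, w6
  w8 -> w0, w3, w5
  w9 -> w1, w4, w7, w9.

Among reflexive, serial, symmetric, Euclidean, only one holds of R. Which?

serial

Reflexive: no — w1 is not related to itself.
Serial: yes — every world has a successor (e.g. w0 R w0).
Symmetric: no — w0 R w7 but not w7 R w0.
Euclidean: no — w0 R w4 and w0 R w8, but not w4 R w8.
Only serial holds.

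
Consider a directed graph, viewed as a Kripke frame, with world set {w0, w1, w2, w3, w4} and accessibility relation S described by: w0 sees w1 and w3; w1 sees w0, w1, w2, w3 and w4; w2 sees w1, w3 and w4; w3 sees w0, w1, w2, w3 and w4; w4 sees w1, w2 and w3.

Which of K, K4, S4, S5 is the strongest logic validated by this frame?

K

Transitive (axiom 4): no — w0 S w1 and w1 S w2, but not w0 S w2.
Reflexive (axiom T): no — w0 is not related to itself.
Euclidean (axiom 5): no — w1 S w0 and w1 S w2, but not w0 S w2.
So F validates K; K4 would additionally require S to be transitive. The strongest is K.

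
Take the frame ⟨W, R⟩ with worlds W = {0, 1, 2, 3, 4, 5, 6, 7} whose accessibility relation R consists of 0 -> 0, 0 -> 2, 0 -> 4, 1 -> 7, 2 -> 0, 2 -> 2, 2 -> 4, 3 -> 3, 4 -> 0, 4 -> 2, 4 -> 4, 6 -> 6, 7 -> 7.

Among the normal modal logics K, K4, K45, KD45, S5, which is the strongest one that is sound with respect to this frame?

K45

Transitive (axiom 4): yes — every two-step R-path is closed by a direct edge.
Euclidean (axiom 5): yes — any two successors of a common world are R-related.
Serial (axiom D): no — 5 has no R-successor.
Reflexive (axiom T): no — 1 is not related to itself.
So F validates K, K4, K45; KD45 would additionally require R to be serial. The strongest is K45.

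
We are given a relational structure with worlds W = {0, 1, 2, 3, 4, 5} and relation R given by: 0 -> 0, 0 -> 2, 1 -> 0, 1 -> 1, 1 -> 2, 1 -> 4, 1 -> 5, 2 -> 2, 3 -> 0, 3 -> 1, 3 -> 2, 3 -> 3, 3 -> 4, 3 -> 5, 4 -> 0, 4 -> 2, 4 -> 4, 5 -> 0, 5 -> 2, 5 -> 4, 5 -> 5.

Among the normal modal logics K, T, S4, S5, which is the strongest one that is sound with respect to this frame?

Reflexive (axiom T): yes — every world is R-related to itself.
Transitive (axiom 4): yes — every two-step R-path is closed by a direct edge.
Euclidean (axiom 5): no — 1 R 0 and 1 R 4, but not 0 R 4.
So F validates K, T, S4; S5 would additionally require R to be Euclidean. The strongest is S4.

S4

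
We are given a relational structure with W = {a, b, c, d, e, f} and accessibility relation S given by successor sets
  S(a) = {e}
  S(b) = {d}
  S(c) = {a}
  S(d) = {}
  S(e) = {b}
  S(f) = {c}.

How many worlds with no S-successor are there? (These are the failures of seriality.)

1

Enumerating: d.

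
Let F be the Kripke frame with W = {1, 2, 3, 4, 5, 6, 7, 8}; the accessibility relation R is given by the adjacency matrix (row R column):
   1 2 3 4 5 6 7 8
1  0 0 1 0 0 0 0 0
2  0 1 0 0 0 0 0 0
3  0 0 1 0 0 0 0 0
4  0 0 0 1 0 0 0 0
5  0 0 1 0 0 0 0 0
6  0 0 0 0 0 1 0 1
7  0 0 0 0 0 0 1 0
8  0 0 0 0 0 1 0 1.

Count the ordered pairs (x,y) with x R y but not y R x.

2

Enumerating: (1,3), (5,3).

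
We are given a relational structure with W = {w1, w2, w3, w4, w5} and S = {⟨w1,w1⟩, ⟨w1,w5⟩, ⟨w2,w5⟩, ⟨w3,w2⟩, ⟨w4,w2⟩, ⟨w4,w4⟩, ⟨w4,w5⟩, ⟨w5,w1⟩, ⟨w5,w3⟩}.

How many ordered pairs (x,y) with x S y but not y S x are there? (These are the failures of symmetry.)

Enumerating: (w2,w5), (w3,w2), (w4,w2), (w4,w5), (w5,w3).

5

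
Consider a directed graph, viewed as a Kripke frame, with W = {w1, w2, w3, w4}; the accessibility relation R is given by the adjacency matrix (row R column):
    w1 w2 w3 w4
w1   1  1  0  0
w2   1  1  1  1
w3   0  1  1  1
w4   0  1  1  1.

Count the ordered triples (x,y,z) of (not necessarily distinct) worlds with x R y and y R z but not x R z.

Enumerating: (w1,w2,w3), (w1,w2,w4), (w3,w2,w1), (w4,w2,w1).

4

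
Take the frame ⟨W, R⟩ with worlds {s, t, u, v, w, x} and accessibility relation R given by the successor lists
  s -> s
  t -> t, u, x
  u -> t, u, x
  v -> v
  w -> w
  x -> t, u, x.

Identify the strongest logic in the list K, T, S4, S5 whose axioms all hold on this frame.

S5

Reflexive (axiom T): yes — every world is R-related to itself.
Transitive (axiom 4): yes — every two-step R-path is closed by a direct edge.
Euclidean (axiom 5): yes — any two successors of a common world are R-related.
So F validates K, T, S4, S5. The strongest is S5.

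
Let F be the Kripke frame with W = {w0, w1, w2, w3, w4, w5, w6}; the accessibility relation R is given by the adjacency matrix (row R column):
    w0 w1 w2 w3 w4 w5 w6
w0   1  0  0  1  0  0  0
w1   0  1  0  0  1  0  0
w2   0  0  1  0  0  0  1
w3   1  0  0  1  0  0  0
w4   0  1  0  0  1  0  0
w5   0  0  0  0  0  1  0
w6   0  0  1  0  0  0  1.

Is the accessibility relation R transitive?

Transitive: yes — every two-step R-path is closed by a direct edge.

Yes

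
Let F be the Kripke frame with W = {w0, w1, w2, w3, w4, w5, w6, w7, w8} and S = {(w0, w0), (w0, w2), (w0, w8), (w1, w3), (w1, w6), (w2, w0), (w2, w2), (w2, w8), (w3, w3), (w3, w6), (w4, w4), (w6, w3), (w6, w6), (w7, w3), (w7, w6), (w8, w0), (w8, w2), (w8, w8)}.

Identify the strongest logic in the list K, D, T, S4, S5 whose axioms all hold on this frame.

K

Serial (axiom D): no — w5 has no S-successor.
Reflexive (axiom T): no — w1 is not related to itself.
Transitive (axiom 4): yes — every two-step S-path is closed by a direct edge.
Euclidean (axiom 5): yes — any two successors of a common world are S-related.
So F validates K; D would additionally require S to be serial. The strongest is K.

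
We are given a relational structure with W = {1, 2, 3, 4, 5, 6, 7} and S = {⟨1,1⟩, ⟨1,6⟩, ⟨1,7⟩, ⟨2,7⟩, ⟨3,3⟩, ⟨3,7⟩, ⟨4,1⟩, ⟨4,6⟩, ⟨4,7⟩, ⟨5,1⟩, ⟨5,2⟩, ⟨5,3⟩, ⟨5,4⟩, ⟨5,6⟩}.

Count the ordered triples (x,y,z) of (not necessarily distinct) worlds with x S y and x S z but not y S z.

Enumerating: (1,6,1), (1,6,6), (1,6,7), (1,7,1), (1,7,6), (1,7,7), (2,7,7), (3,7,3), (3,7,7), (4,6,1), (4,6,6), (4,6,7), … and 23 more.
Total: 35.

35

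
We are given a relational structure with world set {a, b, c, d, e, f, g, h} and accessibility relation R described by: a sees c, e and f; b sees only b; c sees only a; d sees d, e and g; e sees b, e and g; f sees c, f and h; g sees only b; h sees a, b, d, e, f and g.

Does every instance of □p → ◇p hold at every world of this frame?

By correspondence theory, D is valid on a frame iff R is serial.
Serial: yes — every world has a successor (e.g. a R c).

Yes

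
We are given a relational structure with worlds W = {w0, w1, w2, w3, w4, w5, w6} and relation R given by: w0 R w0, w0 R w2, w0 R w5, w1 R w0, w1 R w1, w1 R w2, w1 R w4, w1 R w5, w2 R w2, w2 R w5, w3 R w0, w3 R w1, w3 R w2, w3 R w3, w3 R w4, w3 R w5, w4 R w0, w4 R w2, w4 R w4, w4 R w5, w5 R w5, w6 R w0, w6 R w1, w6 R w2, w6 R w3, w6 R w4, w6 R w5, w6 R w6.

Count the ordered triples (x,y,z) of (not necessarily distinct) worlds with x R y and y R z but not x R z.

0

R is transitive; there are no such tuples.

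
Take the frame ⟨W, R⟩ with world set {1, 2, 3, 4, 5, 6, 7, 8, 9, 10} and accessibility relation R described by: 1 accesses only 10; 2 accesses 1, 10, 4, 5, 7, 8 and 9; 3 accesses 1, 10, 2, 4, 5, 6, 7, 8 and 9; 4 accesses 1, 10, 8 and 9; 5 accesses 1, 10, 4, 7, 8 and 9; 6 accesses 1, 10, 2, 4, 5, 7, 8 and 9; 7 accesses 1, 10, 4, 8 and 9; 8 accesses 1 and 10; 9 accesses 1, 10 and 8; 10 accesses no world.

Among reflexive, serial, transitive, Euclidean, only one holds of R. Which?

transitive

Reflexive: no — 1 is not related to itself.
Serial: no — 10 has no R-successor.
Transitive: yes — every two-step R-path is closed by a direct edge.
Euclidean: no — 2 R 1 and 2 R 4, but not 1 R 4.
Only transitive holds.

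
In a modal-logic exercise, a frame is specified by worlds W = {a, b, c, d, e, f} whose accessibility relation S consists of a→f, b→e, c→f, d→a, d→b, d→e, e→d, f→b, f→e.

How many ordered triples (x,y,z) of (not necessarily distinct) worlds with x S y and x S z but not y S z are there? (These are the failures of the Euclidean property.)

15

Enumerating: (a,f,f), (b,e,e), (c,f,f), (d,a,a), (d,a,b), (d,a,e), (d,b,a), (d,b,b), (d,e,a), (d,e,b), (d,e,e), (e,d,d), (f,b,b), (f,e,b), (f,e,e).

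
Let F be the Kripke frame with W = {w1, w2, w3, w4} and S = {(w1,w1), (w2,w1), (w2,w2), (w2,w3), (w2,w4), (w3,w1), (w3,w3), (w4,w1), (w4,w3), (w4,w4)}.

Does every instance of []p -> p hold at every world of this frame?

Axiom T corresponds to the accessibility relation being reflexive.
Reflexive: yes — every world is S-related to itself.

Yes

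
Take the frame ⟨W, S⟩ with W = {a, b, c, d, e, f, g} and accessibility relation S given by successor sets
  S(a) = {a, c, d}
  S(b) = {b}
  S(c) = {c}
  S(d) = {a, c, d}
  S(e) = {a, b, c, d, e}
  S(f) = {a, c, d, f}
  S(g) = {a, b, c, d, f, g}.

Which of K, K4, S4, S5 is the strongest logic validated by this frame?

S4

Transitive (axiom 4): yes — every two-step S-path is closed by a direct edge.
Reflexive (axiom T): yes — every world is S-related to itself.
Euclidean (axiom 5): no — a S c and a S d, but not c S d.
So F validates K, K4, S4; S5 would additionally require S to be Euclidean. The strongest is S4.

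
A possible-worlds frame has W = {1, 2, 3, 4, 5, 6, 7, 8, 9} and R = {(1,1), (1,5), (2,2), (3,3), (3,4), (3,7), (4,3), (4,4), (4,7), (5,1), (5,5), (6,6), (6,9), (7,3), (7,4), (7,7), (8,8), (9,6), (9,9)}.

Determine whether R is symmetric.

Symmetric: yes — every pair in R has its reverse in R.

Yes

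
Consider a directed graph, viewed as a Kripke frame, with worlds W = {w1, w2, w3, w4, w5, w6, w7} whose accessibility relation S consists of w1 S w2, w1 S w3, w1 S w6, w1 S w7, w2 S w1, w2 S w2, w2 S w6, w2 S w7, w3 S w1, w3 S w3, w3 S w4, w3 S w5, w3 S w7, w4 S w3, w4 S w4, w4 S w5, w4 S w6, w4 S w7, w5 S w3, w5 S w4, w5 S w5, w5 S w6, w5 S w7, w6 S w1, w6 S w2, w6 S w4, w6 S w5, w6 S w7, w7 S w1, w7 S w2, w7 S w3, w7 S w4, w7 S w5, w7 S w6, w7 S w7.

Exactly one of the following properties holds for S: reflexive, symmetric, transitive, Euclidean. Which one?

Reflexive: no — w1 is not related to itself.
Symmetric: yes — every pair in S has its reverse in S.
Transitive: no — w1 S w3 and w3 S w4, but not w1 S w4.
Euclidean: no — w1 S w2 and w1 S w3, but not w2 S w3.
Only symmetric holds.

symmetric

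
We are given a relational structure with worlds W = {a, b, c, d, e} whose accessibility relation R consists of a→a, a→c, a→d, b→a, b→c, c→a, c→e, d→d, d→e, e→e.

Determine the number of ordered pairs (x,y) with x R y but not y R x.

Enumerating: (a,d), (b,a), (b,c), (c,e), (d,e).

5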